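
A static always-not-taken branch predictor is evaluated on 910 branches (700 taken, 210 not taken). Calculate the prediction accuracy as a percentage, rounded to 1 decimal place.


Predictor: always-not-taken
Correct predictions = 210
Accuracy = 210 / 910 * 100 = 23.1%

23.1


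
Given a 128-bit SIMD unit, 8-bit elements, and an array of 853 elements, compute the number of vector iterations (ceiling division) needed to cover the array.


Width = 128 / 8 = 16 elements per vector op
Iterations = ceil(853 / 16) = 54

54


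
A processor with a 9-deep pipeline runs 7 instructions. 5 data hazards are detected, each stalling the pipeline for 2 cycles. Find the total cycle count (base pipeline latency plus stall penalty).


Base cycles = 9 + 7 - 1 = 15
Total stalls = 5 * 2 = 10
Total = 15 + 10 = 25

25


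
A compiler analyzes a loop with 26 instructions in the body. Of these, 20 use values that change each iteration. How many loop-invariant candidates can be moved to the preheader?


Invariant candidates = total - loop-dependent
= 26 - 20 = 6

6


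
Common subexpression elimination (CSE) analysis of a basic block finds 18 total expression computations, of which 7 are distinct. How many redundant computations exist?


CSE count = total expressions - unique expressions
= 18 - 7 = 11

11


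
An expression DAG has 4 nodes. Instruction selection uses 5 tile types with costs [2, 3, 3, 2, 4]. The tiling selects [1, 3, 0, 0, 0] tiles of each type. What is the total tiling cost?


Total cost = sum(count_i * cost_i)
= 1*2 + 3*3 + 0*3 + 0*2 + 0*4
= 11

11


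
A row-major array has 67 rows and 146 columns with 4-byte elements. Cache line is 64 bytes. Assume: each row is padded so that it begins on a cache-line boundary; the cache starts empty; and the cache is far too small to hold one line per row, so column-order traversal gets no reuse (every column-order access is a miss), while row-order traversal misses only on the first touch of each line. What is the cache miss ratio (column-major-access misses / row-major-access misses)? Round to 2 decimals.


Each row occupies 146 * 4 = 584 bytes and starts on a line boundary, so it spans ceil(584 / 64) = 10 cache lines.
Row-major traversal misses (one per line touched): 67 * ceil(146 * 4 / 64) = 670
Column-major traversal misses (no reuse, every access misses): 67 * 146 = 9782
Ratio = 9782 / 670 = 14.6

14.6


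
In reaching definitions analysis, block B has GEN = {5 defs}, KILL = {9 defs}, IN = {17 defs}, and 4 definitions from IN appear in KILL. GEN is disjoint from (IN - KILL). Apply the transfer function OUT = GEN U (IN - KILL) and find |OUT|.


IN - KILL: 17 - 4 = 13 surviving definitions
OUT = GEN + surviving = 5 + 13 = 18

18


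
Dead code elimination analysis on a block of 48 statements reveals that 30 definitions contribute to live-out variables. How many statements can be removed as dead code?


Dead code = total statements - live definitions
= 48 - 30 = 18

18


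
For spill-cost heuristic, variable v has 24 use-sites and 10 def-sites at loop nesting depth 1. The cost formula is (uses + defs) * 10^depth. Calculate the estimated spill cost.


uses + defs = 24 + 10 = 34
10^1 = 10
Spill cost = 34 * 10 = 340

340


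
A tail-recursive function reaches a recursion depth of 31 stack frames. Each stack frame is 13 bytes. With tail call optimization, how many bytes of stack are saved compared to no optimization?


Without TCO: 31 * 13 = 403 bytes
With TCO: reuse 1 frame = 13 bytes
Savings = 403 - 13 = 390

390


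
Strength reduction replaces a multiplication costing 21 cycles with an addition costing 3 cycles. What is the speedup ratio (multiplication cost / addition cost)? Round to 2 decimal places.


Ratio = mult_cost / add_cost = 21 / 3 = 7.0

7.0


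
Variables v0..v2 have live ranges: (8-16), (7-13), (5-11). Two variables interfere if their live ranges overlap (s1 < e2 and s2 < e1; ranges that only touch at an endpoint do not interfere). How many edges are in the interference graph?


Check all pairs for overlapping intervals.
Two intervals (s1,e1) and (s2,e2) overlap if s1 < e2 and s2 < e1.
v0 (8-16) vs v1..v2: overlaps v1, v2 -> 2
v1 (7-13) vs v2: overlaps v2 -> 1
Total overlapping pairs = 2 + 1 = 3

3


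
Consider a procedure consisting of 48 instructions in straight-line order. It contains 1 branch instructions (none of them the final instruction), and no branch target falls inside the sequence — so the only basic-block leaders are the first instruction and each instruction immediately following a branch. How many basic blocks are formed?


With no in-sequence branch targets, the leaders are the first instruction plus the instruction after each branch.
Number of basic blocks = branches + 1
= 1 + 1 = 2

2


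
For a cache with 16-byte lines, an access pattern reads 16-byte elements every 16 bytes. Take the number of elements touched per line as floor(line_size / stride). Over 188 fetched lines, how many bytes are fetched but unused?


Elements per line = floor(16 / 16) = 1
Bytes used per line = 1 * 16 = 16
Wasted per line = 16 - 16 = 0
Total wasted = 0 * 188 = 0

0


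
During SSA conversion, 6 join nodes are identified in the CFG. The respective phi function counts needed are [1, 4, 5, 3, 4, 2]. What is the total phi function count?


Total phi functions = sum of phi functions at each join node
= 1 + 4 + 5 + 3 + 4 + 2 = 19

19


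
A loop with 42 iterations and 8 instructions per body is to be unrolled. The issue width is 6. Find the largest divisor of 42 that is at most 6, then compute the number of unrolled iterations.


Largest divisor of 42 <= 6 is 6
New iterations = 42 / 6 = 7

7


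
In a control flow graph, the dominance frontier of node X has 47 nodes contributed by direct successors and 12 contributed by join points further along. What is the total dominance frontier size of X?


DF(X) = direct successor contributions + join point contributions
= 47 + 12 = 59

59


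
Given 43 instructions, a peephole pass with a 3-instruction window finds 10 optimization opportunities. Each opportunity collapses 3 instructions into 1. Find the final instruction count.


Each match removes 2 instructions.
Total removed = 10 * 2 = 20
Remaining = 43 - 20 = 23

23


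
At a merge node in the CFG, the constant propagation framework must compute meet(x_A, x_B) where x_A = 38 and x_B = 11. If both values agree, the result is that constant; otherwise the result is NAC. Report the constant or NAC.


Meet operation: if both paths give the same constant, result is that constant; if they differ, result is NAC (not-a-constant).
Path A: 38, Path B: 11 -> differ
Result: not-a-constant -> NAC

NAC


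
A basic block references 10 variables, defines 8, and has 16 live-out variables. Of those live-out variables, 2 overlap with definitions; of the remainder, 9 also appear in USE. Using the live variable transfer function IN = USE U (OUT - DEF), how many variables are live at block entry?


OUT - DEF: 16 - 2 = 14
|IN| = |USE| + |OUT - DEF| - |USE ∩ (OUT - DEF)| = 10 + 14 - 9 = 15

15


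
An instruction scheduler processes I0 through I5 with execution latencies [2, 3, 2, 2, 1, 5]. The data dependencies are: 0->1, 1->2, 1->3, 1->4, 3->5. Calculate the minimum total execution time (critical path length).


Compute longest path through dependency graph: dist(Ik) = max over predecessors of dist + latency(Ik).
dist(I0) = latency 2 = 2
dist(I1) = dist(I0) + 3 = 2 + 3 = 5
dist(I2) = dist(I1) + 2 = 5 + 2 = 7
dist(I3) = dist(I1) + 2 = 5 + 2 = 7
dist(I4) = dist(I1) + 1 = 5 + 1 = 6
dist(I5) = dist(I3) + 5 = 7 + 5 = 12
Critical path = max dist = 12

12


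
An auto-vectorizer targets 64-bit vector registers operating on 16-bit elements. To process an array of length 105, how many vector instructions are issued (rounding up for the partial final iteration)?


Width = 64 / 16 = 4 elements per vector op
Iterations = ceil(105 / 4) = 27

27


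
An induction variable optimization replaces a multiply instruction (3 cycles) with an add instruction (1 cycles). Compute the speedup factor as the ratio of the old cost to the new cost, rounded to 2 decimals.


Ratio = mult_cost / add_cost = 3 / 1 = 3.0

3.0


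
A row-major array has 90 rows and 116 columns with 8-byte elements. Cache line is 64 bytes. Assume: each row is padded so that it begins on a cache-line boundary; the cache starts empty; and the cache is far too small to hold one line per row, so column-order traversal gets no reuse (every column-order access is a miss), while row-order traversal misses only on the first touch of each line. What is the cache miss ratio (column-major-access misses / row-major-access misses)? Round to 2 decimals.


Each row occupies 116 * 8 = 928 bytes and starts on a line boundary, so it spans ceil(928 / 64) = 15 cache lines.
Row-major traversal misses (one per line touched): 90 * ceil(116 * 8 / 64) = 1350
Column-major traversal misses (no reuse, every access misses): 90 * 116 = 10440
Ratio = 10440 / 1350 = 7.73

7.73


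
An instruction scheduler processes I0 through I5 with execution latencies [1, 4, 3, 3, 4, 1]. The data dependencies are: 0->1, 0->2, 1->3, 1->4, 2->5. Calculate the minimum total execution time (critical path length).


Compute longest path through dependency graph: dist(Ik) = max over predecessors of dist + latency(Ik).
dist(I0) = latency 1 = 1
dist(I1) = dist(I0) + 4 = 1 + 4 = 5
dist(I2) = dist(I0) + 3 = 1 + 3 = 4
dist(I3) = dist(I1) + 3 = 5 + 3 = 8
dist(I4) = dist(I1) + 4 = 5 + 4 = 9
dist(I5) = dist(I2) + 1 = 4 + 1 = 5
Critical path = max dist = 9

9


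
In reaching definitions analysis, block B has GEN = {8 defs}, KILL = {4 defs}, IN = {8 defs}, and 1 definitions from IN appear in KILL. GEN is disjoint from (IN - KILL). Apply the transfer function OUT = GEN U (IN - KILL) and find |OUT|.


IN - KILL: 8 - 1 = 7 surviving definitions
OUT = GEN + surviving = 8 + 7 = 15

15


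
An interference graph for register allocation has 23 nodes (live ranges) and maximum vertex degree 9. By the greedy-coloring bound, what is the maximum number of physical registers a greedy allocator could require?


Greedy coloring never needs more than (max_degree + 1) colors: when coloring a vertex, at most max_degree neighbors are already colored.
Upper bound = 9 + 1 = 10

10


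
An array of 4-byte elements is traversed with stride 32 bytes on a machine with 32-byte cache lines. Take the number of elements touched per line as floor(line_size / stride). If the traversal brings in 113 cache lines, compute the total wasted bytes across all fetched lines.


Elements per line = floor(32 / 32) = 1
Bytes used per line = 1 * 4 = 4
Wasted per line = 32 - 4 = 28
Total wasted = 28 * 113 = 3164

3164


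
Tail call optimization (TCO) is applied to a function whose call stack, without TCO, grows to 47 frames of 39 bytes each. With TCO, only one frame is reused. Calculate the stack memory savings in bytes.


Without TCO: 47 * 39 = 1833 bytes
With TCO: reuse 1 frame = 39 bytes
Savings = 1833 - 39 = 1794

1794


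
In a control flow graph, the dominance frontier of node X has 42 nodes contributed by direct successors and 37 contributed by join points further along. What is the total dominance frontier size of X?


DF(X) = direct successor contributions + join point contributions
= 42 + 37 = 79

79


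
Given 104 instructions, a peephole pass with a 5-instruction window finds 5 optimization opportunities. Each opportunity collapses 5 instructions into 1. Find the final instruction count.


Each match removes 4 instructions.
Total removed = 5 * 4 = 20
Remaining = 104 - 20 = 84

84


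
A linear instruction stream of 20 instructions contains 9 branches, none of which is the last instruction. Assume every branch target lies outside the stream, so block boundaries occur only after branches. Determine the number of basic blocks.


With no in-sequence branch targets, the leaders are the first instruction plus the instruction after each branch.
Number of basic blocks = branches + 1
= 9 + 1 = 10

10


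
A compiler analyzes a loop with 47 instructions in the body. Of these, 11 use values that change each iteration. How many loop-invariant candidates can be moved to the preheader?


Invariant candidates = total - loop-dependent
= 47 - 11 = 36

36


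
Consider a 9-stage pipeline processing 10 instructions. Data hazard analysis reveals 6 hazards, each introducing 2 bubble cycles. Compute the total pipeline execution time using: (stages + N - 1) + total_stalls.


Base cycles = 9 + 10 - 1 = 18
Total stalls = 6 * 2 = 12
Total = 18 + 12 = 30

30


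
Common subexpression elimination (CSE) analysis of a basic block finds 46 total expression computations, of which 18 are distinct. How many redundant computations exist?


CSE count = total expressions - unique expressions
= 46 - 18 = 28

28


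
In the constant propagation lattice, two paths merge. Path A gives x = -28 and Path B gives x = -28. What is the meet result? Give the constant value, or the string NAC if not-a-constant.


Meet operation: if both paths give the same constant, result is that constant; if they differ, result is NAC (not-a-constant).
Path A: -28, Path B: -28 -> equal
Result: constant -> -28

-28


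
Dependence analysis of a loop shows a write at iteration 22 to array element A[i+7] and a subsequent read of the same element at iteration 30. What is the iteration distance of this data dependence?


Distance = read iteration - write iteration
= 30 - 22 = 8

8


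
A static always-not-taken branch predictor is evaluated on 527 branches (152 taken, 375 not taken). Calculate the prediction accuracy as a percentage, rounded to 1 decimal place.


Predictor: always-not-taken
Correct predictions = 375
Accuracy = 375 / 527 * 100 = 71.2%

71.2


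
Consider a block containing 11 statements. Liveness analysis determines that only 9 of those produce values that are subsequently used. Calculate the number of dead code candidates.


Dead code = total statements - live definitions
= 11 - 9 = 2

2


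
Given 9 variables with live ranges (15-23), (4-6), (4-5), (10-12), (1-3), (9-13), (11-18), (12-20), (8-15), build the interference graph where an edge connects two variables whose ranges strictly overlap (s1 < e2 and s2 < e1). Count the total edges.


Check all pairs for overlapping intervals.
Two intervals (s1,e1) and (s2,e2) overlap if s1 < e2 and s2 < e1.
v0 (15-23) vs v1..v8: overlaps v6, v7 -> 2
v1 (4-6) vs v2..v8: overlaps v2 -> 1
v2 (4-5) vs v3..v8: overlaps none -> 0
v3 (10-12) vs v4..v8: overlaps v5, v6, v8 -> 3
v4 (1-3) vs v5..v8: overlaps none -> 0
v5 (9-13) vs v6..v8: overlaps v6, v7, v8 -> 3
v6 (11-18) vs v7..v8: overlaps v7, v8 -> 2
v7 (12-20) vs v8: overlaps v8 -> 1
Total overlapping pairs = 2 + 1 + 0 + 3 + 0 + 3 + 2 + 1 = 12

12


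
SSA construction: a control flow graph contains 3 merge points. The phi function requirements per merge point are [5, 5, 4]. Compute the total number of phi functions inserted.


Total phi functions = sum of phi functions at each join node
= 5 + 5 + 4 = 14

14


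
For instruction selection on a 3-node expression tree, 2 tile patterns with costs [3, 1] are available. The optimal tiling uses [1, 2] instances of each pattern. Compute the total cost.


Total cost = sum(count_i * cost_i)
= 1*3 + 2*1
= 5

5


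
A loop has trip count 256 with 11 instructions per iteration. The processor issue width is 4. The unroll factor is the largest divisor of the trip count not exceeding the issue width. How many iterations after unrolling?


Largest divisor of 256 <= 4 is 4
New iterations = 256 / 4 = 64

64


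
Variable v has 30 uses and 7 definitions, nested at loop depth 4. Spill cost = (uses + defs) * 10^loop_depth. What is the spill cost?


uses + defs = 30 + 7 = 37
10^4 = 10000
Spill cost = 37 * 10000 = 370000

370000


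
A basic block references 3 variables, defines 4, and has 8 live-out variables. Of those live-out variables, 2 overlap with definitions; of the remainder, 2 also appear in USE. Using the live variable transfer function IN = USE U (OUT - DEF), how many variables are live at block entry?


OUT - DEF: 8 - 2 = 6
|IN| = |USE| + |OUT - DEF| - |USE ∩ (OUT - DEF)| = 3 + 6 - 2 = 7

7


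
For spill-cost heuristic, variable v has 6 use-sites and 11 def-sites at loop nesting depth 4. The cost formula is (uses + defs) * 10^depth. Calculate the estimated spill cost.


uses + defs = 6 + 11 = 17
10^4 = 10000
Spill cost = 17 * 10000 = 170000

170000


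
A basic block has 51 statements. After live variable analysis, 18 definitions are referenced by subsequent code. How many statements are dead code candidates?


Dead code = total statements - live definitions
= 51 - 18 = 33

33


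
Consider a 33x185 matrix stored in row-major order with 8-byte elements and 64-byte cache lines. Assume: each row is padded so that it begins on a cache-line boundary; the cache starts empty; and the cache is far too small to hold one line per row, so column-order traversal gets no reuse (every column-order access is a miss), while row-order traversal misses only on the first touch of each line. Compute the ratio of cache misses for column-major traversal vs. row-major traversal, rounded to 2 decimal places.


Each row occupies 185 * 8 = 1480 bytes and starts on a line boundary, so it spans ceil(1480 / 64) = 24 cache lines.
Row-major traversal misses (one per line touched): 33 * ceil(185 * 8 / 64) = 792
Column-major traversal misses (no reuse, every access misses): 33 * 185 = 6105
Ratio = 6105 / 792 = 7.71

7.71


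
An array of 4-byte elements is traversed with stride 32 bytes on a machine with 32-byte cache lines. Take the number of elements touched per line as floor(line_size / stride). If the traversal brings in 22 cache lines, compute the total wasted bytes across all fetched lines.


Elements per line = floor(32 / 32) = 1
Bytes used per line = 1 * 4 = 4
Wasted per line = 32 - 4 = 28
Total wasted = 28 * 22 = 616

616


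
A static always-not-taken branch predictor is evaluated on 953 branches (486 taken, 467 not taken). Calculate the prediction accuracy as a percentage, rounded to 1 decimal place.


Predictor: always-not-taken
Correct predictions = 467
Accuracy = 467 / 953 * 100 = 49.0%

49.0


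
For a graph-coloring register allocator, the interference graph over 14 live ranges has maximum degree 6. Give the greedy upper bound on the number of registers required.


Greedy coloring never needs more than (max_degree + 1) colors: when coloring a vertex, at most max_degree neighbors are already colored.
Upper bound = 6 + 1 = 7

7


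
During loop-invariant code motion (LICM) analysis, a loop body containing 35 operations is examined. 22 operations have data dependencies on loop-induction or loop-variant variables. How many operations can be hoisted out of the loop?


Invariant candidates = total - loop-dependent
= 35 - 22 = 13

13


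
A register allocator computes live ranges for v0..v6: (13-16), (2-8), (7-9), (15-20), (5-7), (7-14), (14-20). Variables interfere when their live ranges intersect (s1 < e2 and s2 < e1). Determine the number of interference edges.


Check all pairs for overlapping intervals.
Two intervals (s1,e1) and (s2,e2) overlap if s1 < e2 and s2 < e1.
v0 (13-16) vs v1..v6: overlaps v3, v5, v6 -> 3
v1 (2-8) vs v2..v6: overlaps v2, v4, v5 -> 3
v2 (7-9) vs v3..v6: overlaps v5 -> 1
v3 (15-20) vs v4..v6: overlaps v6 -> 1
v4 (5-7) vs v5..v6: overlaps none -> 0
v5 (7-14) vs v6: overlaps none -> 0
Total overlapping pairs = 3 + 3 + 1 + 1 + 0 + 0 = 8

8


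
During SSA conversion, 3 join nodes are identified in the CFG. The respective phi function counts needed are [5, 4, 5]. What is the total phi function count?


Total phi functions = sum of phi functions at each join node
= 5 + 4 + 5 = 14

14


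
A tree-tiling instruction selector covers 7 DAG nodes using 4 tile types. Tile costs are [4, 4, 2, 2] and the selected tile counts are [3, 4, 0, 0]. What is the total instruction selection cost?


Total cost = sum(count_i * cost_i)
= 3*4 + 4*4 + 0*2 + 0*2
= 28

28


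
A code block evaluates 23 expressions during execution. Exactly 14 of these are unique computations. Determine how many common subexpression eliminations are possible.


CSE count = total expressions - unique expressions
= 23 - 14 = 9

9


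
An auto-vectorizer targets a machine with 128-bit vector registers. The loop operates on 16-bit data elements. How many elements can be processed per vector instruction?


Width = SIMD bits / data type bits
= 128 / 16 = 8

8


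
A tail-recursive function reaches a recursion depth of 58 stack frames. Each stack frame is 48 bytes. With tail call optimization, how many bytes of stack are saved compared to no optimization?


Without TCO: 58 * 48 = 2784 bytes
With TCO: reuse 1 frame = 48 bytes
Savings = 2784 - 48 = 2736

2736


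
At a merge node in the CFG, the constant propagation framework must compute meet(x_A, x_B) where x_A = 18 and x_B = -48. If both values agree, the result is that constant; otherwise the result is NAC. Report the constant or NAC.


Meet operation: if both paths give the same constant, result is that constant; if they differ, result is NAC (not-a-constant).
Path A: 18, Path B: -48 -> differ
Result: not-a-constant -> NAC

NAC


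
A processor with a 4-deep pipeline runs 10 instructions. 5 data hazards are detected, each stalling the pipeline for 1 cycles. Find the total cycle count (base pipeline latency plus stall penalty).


Base cycles = 4 + 10 - 1 = 13
Total stalls = 5 * 1 = 5
Total = 13 + 5 = 18

18


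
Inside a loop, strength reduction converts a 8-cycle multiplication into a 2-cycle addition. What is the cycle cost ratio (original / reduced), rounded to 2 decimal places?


Ratio = mult_cost / add_cost = 8 / 2 = 4.0

4.0


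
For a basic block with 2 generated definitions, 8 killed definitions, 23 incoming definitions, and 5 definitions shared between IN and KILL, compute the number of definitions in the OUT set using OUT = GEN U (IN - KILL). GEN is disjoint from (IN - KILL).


IN - KILL: 23 - 5 = 18 surviving definitions
OUT = GEN + surviving = 2 + 18 = 20

20


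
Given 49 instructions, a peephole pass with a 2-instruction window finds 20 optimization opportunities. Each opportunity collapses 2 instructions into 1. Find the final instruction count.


Each match removes 1 instructions.
Total removed = 20 * 1 = 20
Remaining = 49 - 20 = 29

29


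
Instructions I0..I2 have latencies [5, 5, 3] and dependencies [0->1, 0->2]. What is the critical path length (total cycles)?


Compute longest path through dependency graph: dist(Ik) = max over predecessors of dist + latency(Ik).
dist(I0) = latency 5 = 5
dist(I1) = dist(I0) + 5 = 5 + 5 = 10
dist(I2) = dist(I0) + 3 = 5 + 3 = 8
Critical path = max dist = 10

10


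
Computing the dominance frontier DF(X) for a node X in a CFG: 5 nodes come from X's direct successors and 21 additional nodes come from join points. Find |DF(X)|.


DF(X) = direct successor contributions + join point contributions
= 5 + 21 = 26

26


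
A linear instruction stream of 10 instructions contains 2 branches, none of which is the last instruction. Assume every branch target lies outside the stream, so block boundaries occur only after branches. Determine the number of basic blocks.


With no in-sequence branch targets, the leaders are the first instruction plus the instruction after each branch.
Number of basic blocks = branches + 1
= 2 + 1 = 3

3


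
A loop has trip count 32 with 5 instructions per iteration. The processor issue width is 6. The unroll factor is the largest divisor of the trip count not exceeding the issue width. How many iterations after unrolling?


Largest divisor of 32 <= 6 is 4
New iterations = 32 / 4 = 8

8


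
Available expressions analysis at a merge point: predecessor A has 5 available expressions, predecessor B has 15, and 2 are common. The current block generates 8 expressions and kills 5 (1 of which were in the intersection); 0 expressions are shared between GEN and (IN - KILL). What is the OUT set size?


IN = intersection of predecessors = 2
IN - KILL = 2 - 1 = 1
|OUT| = |GEN| + |IN - KILL| - |GEN ∩ (IN - KILL)| = 8 + 1 - 0 = 9

9


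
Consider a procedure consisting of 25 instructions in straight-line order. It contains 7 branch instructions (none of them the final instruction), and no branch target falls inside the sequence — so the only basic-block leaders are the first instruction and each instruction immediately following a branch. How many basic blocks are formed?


With no in-sequence branch targets, the leaders are the first instruction plus the instruction after each branch.
Number of basic blocks = branches + 1
= 7 + 1 = 8

8


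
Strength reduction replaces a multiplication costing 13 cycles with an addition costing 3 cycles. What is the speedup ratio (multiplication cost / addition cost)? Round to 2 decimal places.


Ratio = mult_cost / add_cost = 13 / 3 = 4.33

4.33


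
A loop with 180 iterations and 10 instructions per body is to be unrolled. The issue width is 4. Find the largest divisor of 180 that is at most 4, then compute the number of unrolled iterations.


Largest divisor of 180 <= 4 is 4
New iterations = 180 / 4 = 45

45


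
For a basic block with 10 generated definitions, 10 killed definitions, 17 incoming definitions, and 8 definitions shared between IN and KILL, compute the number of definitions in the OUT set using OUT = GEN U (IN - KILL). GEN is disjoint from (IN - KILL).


IN - KILL: 17 - 8 = 9 surviving definitions
OUT = GEN + surviving = 10 + 9 = 19

19


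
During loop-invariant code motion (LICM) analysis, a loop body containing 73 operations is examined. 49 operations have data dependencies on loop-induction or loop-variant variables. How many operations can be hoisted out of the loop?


Invariant candidates = total - loop-dependent
= 73 - 49 = 24

24


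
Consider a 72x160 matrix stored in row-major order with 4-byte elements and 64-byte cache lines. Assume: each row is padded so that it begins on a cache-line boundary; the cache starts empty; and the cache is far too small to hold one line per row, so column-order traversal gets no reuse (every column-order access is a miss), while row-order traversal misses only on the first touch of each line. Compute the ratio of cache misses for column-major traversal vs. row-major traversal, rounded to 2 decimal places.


Each row occupies 160 * 4 = 640 bytes and starts on a line boundary, so it spans ceil(640 / 64) = 10 cache lines.
Row-major traversal misses (one per line touched): 72 * ceil(160 * 4 / 64) = 720
Column-major traversal misses (no reuse, every access misses): 72 * 160 = 11520
Ratio = 11520 / 720 = 16.0

16.0


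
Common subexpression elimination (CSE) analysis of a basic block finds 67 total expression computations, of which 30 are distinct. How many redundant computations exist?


CSE count = total expressions - unique expressions
= 67 - 30 = 37

37


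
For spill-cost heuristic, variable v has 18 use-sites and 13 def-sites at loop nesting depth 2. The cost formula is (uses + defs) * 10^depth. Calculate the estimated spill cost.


uses + defs = 18 + 13 = 31
10^2 = 100
Spill cost = 31 * 100 = 3100

3100


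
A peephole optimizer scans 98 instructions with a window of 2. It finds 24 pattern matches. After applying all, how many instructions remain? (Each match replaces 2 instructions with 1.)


Each match removes 1 instructions.
Total removed = 24 * 1 = 24
Remaining = 98 - 24 = 74

74


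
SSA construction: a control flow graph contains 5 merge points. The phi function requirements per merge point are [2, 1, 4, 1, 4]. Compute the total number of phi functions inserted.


Total phi functions = sum of phi functions at each join node
= 2 + 1 + 4 + 1 + 4 = 12

12


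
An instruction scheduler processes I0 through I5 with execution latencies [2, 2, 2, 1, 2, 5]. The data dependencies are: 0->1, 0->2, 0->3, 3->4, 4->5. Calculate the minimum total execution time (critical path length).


Compute longest path through dependency graph: dist(Ik) = max over predecessors of dist + latency(Ik).
dist(I0) = latency 2 = 2
dist(I1) = dist(I0) + 2 = 2 + 2 = 4
dist(I2) = dist(I0) + 2 = 2 + 2 = 4
dist(I3) = dist(I0) + 1 = 2 + 1 = 3
dist(I4) = dist(I3) + 2 = 3 + 2 = 5
dist(I5) = dist(I4) + 5 = 5 + 5 = 10
Critical path = max dist = 10

10


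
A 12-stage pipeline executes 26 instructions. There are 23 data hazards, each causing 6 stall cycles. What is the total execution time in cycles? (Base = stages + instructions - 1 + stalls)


Base cycles = 12 + 26 - 1 = 37
Total stalls = 23 * 6 = 138
Total = 37 + 138 = 175

175


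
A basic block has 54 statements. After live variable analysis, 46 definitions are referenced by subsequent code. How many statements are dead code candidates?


Dead code = total statements - live definitions
= 54 - 46 = 8

8


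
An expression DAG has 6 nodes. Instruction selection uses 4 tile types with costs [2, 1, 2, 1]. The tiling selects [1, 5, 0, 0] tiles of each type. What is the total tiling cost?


Total cost = sum(count_i * cost_i)
= 1*2 + 5*1 + 0*2 + 0*1
= 7

7


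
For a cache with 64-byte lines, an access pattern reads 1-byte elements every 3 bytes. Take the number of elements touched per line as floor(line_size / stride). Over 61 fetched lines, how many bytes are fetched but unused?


Elements per line = floor(64 / 3) = 21
Bytes used per line = 21 * 1 = 21
Wasted per line = 64 - 21 = 43
Total wasted = 43 * 61 = 2623

2623


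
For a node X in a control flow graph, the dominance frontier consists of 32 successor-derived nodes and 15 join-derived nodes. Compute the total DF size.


DF(X) = direct successor contributions + join point contributions
= 32 + 15 = 47

47


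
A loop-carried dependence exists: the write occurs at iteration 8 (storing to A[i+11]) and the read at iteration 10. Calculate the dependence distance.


Distance = read iteration - write iteration
= 10 - 8 = 2

2


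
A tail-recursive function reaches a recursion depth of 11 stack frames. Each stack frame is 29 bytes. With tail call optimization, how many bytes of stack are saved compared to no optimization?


Without TCO: 11 * 29 = 319 bytes
With TCO: reuse 1 frame = 29 bytes
Savings = 319 - 29 = 290

290


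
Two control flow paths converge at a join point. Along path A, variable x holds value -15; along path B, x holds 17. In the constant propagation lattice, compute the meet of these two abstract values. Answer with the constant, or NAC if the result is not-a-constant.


Meet operation: if both paths give the same constant, result is that constant; if they differ, result is NAC (not-a-constant).
Path A: -15, Path B: 17 -> differ
Result: not-a-constant -> NAC

NAC


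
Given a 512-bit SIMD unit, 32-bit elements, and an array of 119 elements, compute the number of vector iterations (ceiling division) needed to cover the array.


Width = 512 / 32 = 16 elements per vector op
Iterations = ceil(119 / 16) = 8

8


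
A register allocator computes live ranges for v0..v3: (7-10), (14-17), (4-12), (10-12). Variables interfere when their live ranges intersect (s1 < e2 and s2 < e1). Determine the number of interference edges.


Check all pairs for overlapping intervals.
Two intervals (s1,e1) and (s2,e2) overlap if s1 < e2 and s2 < e1.
v0 (7-10) vs v1..v3: overlaps v2 -> 1
v1 (14-17) vs v2..v3: overlaps none -> 0
v2 (4-12) vs v3: overlaps v3 -> 1
Total overlapping pairs = 1 + 0 + 1 = 2

2


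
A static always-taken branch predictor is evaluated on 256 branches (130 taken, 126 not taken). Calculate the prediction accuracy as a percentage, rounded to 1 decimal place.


Predictor: always-taken
Correct predictions = 130
Accuracy = 130 / 256 * 100 = 50.8%

50.8


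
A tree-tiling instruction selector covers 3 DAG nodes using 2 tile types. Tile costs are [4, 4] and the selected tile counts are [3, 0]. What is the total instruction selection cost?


Total cost = sum(count_i * cost_i)
= 3*4 + 0*4
= 12

12


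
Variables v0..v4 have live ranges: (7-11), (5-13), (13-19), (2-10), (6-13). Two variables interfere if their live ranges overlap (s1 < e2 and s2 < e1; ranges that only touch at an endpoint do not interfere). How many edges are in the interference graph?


Check all pairs for overlapping intervals.
Two intervals (s1,e1) and (s2,e2) overlap if s1 < e2 and s2 < e1.
v0 (7-11) vs v1..v4: overlaps v1, v3, v4 -> 3
v1 (5-13) vs v2..v4: overlaps v3, v4 -> 2
v2 (13-19) vs v3..v4: overlaps none -> 0
v3 (2-10) vs v4: overlaps v4 -> 1
Total overlapping pairs = 3 + 2 + 0 + 1 = 6

6


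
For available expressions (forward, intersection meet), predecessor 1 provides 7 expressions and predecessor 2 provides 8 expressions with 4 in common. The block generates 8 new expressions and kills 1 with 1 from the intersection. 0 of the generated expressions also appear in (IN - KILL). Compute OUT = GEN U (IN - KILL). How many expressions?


IN = intersection of predecessors = 4
IN - KILL = 4 - 1 = 3
|OUT| = |GEN| + |IN - KILL| - |GEN ∩ (IN - KILL)| = 8 + 3 - 0 = 11

11


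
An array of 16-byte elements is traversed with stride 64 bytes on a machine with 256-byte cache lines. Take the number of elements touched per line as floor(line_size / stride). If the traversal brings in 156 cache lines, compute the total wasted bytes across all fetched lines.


Elements per line = floor(256 / 64) = 4
Bytes used per line = 4 * 16 = 64
Wasted per line = 256 - 64 = 192
Total wasted = 192 * 156 = 29952

29952


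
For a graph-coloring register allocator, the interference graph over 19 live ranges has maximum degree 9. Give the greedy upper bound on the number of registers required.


Greedy coloring never needs more than (max_degree + 1) colors: when coloring a vertex, at most max_degree neighbors are already colored.
Upper bound = 9 + 1 = 10

10


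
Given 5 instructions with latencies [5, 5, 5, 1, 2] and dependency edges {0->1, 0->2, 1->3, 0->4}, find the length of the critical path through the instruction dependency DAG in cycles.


Compute longest path through dependency graph: dist(Ik) = max over predecessors of dist + latency(Ik).
dist(I0) = latency 5 = 5
dist(I1) = dist(I0) + 5 = 5 + 5 = 10
dist(I2) = dist(I0) + 5 = 5 + 5 = 10
dist(I3) = dist(I1) + 1 = 10 + 1 = 11
dist(I4) = dist(I0) + 2 = 5 + 2 = 7
Critical path = max dist = 11

11


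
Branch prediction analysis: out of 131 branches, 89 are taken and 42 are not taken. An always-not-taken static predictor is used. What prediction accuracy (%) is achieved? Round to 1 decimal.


Predictor: always-not-taken
Correct predictions = 42
Accuracy = 42 / 131 * 100 = 32.1%

32.1


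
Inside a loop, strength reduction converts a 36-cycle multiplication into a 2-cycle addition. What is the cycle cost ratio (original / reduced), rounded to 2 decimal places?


Ratio = mult_cost / add_cost = 36 / 2 = 18.0

18.0


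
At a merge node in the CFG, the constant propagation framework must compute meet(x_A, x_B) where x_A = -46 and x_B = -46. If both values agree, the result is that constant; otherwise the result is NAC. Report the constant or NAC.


Meet operation: if both paths give the same constant, result is that constant; if they differ, result is NAC (not-a-constant).
Path A: -46, Path B: -46 -> equal
Result: constant -> -46

-46


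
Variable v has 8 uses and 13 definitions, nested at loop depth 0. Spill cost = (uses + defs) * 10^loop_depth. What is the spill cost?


uses + defs = 8 + 13 = 21
10^0 = 1
Spill cost = 21 * 1 = 21

21


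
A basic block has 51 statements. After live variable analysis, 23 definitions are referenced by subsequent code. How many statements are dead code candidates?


Dead code = total statements - live definitions
= 51 - 23 = 28

28


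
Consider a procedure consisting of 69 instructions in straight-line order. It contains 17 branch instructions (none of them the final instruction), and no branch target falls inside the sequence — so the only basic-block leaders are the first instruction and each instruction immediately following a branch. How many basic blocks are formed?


With no in-sequence branch targets, the leaders are the first instruction plus the instruction after each branch.
Number of basic blocks = branches + 1
= 17 + 1 = 18

18


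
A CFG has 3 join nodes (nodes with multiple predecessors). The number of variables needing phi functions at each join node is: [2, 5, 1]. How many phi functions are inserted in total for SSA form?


Total phi functions = sum of phi functions at each join node
= 2 + 5 + 1 = 8

8


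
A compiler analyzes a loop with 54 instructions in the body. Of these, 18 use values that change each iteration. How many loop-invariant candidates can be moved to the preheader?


Invariant candidates = total - loop-dependent
= 54 - 18 = 36

36


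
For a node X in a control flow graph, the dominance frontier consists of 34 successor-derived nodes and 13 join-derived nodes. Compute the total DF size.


DF(X) = direct successor contributions + join point contributions
= 34 + 13 = 47

47


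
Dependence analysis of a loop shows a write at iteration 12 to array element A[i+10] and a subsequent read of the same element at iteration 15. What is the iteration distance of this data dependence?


Distance = read iteration - write iteration
= 15 - 12 = 3

3


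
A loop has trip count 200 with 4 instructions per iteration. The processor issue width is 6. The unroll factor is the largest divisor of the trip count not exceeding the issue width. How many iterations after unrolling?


Largest divisor of 200 <= 6 is 5
New iterations = 200 / 5 = 40

40


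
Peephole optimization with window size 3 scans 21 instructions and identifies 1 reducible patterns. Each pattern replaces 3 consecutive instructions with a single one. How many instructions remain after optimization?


Each match removes 2 instructions.
Total removed = 1 * 2 = 2
Remaining = 21 - 2 = 19

19


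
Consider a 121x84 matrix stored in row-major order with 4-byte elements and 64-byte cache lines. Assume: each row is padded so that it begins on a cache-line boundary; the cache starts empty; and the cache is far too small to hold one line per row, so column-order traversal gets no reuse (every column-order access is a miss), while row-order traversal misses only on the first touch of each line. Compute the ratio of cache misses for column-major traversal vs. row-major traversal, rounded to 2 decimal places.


Each row occupies 84 * 4 = 336 bytes and starts on a line boundary, so it spans ceil(336 / 64) = 6 cache lines.
Row-major traversal misses (one per line touched): 121 * ceil(84 * 4 / 64) = 726
Column-major traversal misses (no reuse, every access misses): 121 * 84 = 10164
Ratio = 10164 / 726 = 14.0

14.0


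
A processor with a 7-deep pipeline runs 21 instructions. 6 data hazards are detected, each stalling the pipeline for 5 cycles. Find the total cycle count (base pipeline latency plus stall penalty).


Base cycles = 7 + 21 - 1 = 27
Total stalls = 6 * 5 = 30
Total = 27 + 30 = 57

57


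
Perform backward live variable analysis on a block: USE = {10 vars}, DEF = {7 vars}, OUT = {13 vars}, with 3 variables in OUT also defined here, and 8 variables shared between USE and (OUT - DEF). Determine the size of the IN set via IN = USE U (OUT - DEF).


OUT - DEF: 13 - 3 = 10
|IN| = |USE| + |OUT - DEF| - |USE ∩ (OUT - DEF)| = 10 + 10 - 8 = 12

12


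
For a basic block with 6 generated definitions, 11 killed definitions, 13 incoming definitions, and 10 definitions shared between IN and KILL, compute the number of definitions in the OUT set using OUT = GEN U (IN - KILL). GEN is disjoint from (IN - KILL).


IN - KILL: 13 - 10 = 3 surviving definitions
OUT = GEN + surviving = 6 + 3 = 9

9
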